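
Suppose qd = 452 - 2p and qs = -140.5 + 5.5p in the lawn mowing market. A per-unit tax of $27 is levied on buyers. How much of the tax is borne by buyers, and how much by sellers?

Pre-tax equilibrium: p* = 79, q* = 294.
Tax on buyers shifts demand to qd = 452 − 2(p + 27) = 398 - 2p.
398 - 2p = -140.5 + 5.5p gives seller price ps = 71.8; buyers pay pb = 71.8 + 27 = 98.8.
New quantity: q = 452 − 2(98.8) = 254.4.
Buyer burden = 98.8 − 79 = 19.8; seller burden = 79 − 71.8 = 7.2.

Buyers bear $19.8, sellers bear $7.2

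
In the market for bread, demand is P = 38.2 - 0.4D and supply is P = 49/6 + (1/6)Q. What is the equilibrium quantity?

Set the two price expressions equal: 38.2 - 0.4Q = 49/6 + (1/6)Q.
901/30 = (17/30)Q, so Q* = 53.
P* = 38.2 − (0.4)(53) = 17.

Q* = 53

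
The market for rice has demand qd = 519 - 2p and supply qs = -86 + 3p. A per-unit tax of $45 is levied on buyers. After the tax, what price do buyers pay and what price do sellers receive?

Buyers pay $148, sellers receive $103

Pre-tax equilibrium: p* = 121, q* = 277.
Tax on buyers shifts demand to qd = 519 − 2(p + 45) = 429 - 2p.
429 - 2p = -86 + 3p gives seller price ps = 103; buyers pay pb = 103 + 45 = 148.
New quantity: q = 519 − 2(148) = 223.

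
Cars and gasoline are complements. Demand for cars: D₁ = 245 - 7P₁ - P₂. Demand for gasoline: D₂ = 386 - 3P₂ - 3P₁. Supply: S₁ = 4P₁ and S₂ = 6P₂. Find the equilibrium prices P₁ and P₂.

P₁ = 1819/96, P₂ = 3511/96

Market 1: 245 - 7P₁ - P₂ = 4P₁ → 11P₁ + P₂ = 245.
Market 2: 9P₂ + 3P₁ = 386.
Eliminating P₂: 9×(1) − 1×(2) gives 96P₁ = 1819, so P₁ = 1819/96.
Back-substitute into (2): P₂ = (386 − 3×1819/96) / 9 = 3511/96.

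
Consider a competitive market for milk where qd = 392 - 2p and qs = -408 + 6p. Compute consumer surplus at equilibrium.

Equilibrium: 392 - 2p = -408 + 6p gives p* = 100, q* = 192.
Demand choke price (qd = 0): p = 196.
CS = ½(196 − 100)(192) = 9216.

Consumer surplus = 9216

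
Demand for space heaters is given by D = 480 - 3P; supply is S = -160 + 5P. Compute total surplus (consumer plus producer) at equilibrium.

Total surplus = 15360

Equilibrium: 480 - 3P = -160 + 5P gives P* = 80, Q* = 240.
Demand choke price: P = 160; supply starts at P = 32.
CS = ½(160 − 80)(240) = 9600; PS = ½(80 − 32)(240) = 5760.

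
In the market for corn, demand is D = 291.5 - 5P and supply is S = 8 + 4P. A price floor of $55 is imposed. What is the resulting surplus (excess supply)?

Surplus = 211.5

Equilibrium price would be P* = 31.5, so the floor at 55 binds.
At P = 55: D = 16.5, S = 228.
Surplus = 228 − 16.5 = 211.5.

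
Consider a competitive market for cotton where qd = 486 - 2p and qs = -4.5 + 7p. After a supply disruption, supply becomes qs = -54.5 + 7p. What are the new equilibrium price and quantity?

p' = 1081/18, q' = 3293/9

Original equilibrium: p* = 54.5, q* = 377.
New equilibrium: 486 - 2p = -54.5 + 7p, so 540.5 = 9p and p' = 1081/18; q' = 486 − 2(1081/18) = 3293/9.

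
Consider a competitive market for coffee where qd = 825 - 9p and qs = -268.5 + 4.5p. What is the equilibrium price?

Set qd = qs: 825 - 9p = -268.5 + 4.5p.
1093.5 = 13.5p, so p* = 81.
q* = 825 − 9(81) = 96.

p* = 81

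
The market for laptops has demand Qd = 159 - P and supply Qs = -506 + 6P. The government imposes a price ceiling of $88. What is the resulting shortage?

Equilibrium price would be P* = 95, so the ceiling at 88 binds.
At P = 88: Qd = 159 − 1(88) = 71, Qs = -506 + 6(88) = 22.
Shortage = 71 − 22 = 49.

Shortage = 49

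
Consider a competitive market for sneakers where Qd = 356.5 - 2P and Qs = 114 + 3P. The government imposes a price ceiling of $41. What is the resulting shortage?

Shortage = 37.5

Equilibrium price would be P* = 48.5, so the ceiling at 41 binds.
At P = 41: Qd = 356.5 − 2(41) = 274.5, Qs = 114 + 3(41) = 237.
Shortage = 274.5 − 237 = 37.5.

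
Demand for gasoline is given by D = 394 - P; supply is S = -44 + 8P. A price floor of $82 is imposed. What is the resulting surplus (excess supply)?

Equilibrium price would be P* = 146/3, so the floor at 82 binds.
At P = 82: D = 312, S = 612.
Surplus = 612 − 312 = 300.

Surplus = 300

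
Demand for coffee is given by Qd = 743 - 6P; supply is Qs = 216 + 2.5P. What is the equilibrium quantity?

Q* = 371

Set Qd = Qs: 743 - 6P = 216 + 2.5P.
527 = 8.5P, so P* = 62.
Q* = 743 − 6(62) = 371.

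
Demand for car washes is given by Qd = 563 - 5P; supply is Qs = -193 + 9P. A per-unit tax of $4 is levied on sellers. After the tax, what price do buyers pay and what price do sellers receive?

Pre-tax equilibrium: P* = 54, Q* = 293.
Tax on sellers shifts supply to Qs = -193 + 9(P − 4) = -229 + 9P.
563 - 5P = -229 + 9P gives buyer price Pb = 396/7; sellers receive Ps = 396/7 − 4 = 368/7.
New quantity: Q = 563 − 5(396/7) = 1961/7.

Buyers pay 396/7, sellers receive 368/7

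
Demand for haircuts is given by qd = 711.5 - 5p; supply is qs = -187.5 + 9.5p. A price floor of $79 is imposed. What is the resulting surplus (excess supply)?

Equilibrium price would be p* = 62, so the floor at 79 binds.
At p = 79: qd = 316.5, qs = 563.
Surplus = 563 − 316.5 = 246.5.

Surplus = 246.5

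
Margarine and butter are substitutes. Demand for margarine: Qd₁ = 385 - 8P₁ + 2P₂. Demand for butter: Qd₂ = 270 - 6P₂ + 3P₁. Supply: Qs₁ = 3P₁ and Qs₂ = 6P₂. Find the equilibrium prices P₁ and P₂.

Market 1: 385 - 8P₁ + 2P₂ = 3P₁ → 11P₁ - 2P₂ = 385.
Market 2: 12P₂ - 3P₁ = 270.
Eliminating P₂: 12×(1) + 2×(2) gives 126P₁ = 5160, so P₁ = 860/21.
Back-substitute into (2): P₂ = (270 + 3×860/21) / 12 = 1375/42.

P₁ = 860/21, P₂ = 1375/42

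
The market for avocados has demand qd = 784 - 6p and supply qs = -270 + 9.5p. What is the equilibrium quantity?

Set qd = qs: 784 - 6p = -270 + 9.5p.
1054 = 15.5p, so p* = 68.
q* = 784 − 6(68) = 376.

q* = 376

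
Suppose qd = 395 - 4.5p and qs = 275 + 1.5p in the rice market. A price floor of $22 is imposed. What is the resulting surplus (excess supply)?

Equilibrium price would be p* = 20, so the floor at 22 binds.
At p = 22: qd = 296, qs = 308.
Surplus = 308 − 296 = 12.

Surplus = 12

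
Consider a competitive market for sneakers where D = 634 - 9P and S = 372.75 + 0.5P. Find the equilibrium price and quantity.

Set D = S: 634 - 9P = 372.75 + 0.5P.
261.25 = 9.5P, so P* = 27.5.
Q* = 634 − 9(27.5) = 386.5.

P* = 27.5, Q* = 386.5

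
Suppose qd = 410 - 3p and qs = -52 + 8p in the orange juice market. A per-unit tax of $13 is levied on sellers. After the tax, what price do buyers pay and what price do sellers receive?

Buyers pay 566/11, sellers receive 423/11

Pre-tax equilibrium: p* = 42, q* = 284.
Tax on sellers shifts supply to qs = -52 + 8(p − 13) = -156 + 8p.
410 - 3p = -156 + 8p gives buyer price pb = 566/11; sellers receive ps = 566/11 − 13 = 423/11.
New quantity: q = 410 − 3(566/11) = 2812/11.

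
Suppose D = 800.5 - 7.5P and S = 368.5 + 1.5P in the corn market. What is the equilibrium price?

Set D = S: 800.5 - 7.5P = 368.5 + 1.5P.
432 = 9P, so P* = 48.
Q* = 800.5 − 7.5(48) = 440.5.

P* = 48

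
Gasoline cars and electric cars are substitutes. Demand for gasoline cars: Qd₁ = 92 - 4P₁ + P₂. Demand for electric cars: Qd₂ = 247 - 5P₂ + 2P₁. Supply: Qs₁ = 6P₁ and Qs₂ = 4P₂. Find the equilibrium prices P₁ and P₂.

Market 1: 92 - 4P₁ + P₂ = 6P₁ → 10P₁ - P₂ = 92.
Market 2: 9P₂ - 2P₁ = 247.
Eliminating P₂: 9×(1) + 1×(2) gives 88P₁ = 1075, so P₁ = 1075/88.
Back-substitute into (2): P₂ = (247 + 2×1075/88) / 9 = 1327/44.

P₁ = 1075/88, P₂ = 1327/44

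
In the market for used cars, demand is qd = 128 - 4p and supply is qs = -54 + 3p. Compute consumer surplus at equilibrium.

Equilibrium: 128 - 4p = -54 + 3p gives p* = 26, q* = 24.
Demand choke price (qd = 0): p = 32.
CS = ½(32 − 26)(24) = 72.

Consumer surplus = 72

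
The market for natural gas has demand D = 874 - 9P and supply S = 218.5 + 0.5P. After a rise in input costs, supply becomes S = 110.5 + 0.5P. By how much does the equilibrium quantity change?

Original equilibrium: P* = 69, Q* = 253.
New equilibrium: 874 - 9P = 110.5 + 0.5P, so 763.5 = 9.5P and P' = 1527/19; Q' = 874 − 9(1527/19) = 2863/19.
Change in quantity: 2863/19 − 253 = -1944/19.

ΔQ = -1944/19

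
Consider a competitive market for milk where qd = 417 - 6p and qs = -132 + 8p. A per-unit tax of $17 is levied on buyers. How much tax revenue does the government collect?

Tax revenue = 14688/7

Pre-tax equilibrium: p* = 549/14, q* = 1272/7.
Tax on buyers shifts demand to qd = 417 − 6(p + 17) = 315 - 6p.
315 - 6p = -132 + 8p gives seller price ps = 447/14; buyers pay pb = 447/14 + 17 = 685/14.
New quantity: q = 417 − 6(685/14) = 864/7.
Revenue = 17 × 864/7 = 14688/7.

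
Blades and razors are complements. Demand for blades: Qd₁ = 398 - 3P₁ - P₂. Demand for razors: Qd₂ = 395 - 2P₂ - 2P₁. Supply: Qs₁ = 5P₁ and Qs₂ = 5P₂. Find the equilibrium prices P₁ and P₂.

Market 1: 398 - 3P₁ - P₂ = 5P₁ → 8P₁ + P₂ = 398.
Market 2: 7P₂ + 2P₁ = 395.
Eliminating P₂: 7×(1) − 1×(2) gives 54P₁ = 2391, so P₁ = 797/18.
Back-substitute into (2): P₂ = (395 − 2×797/18) / 7 = 394/9.

P₁ = 797/18, P₂ = 394/9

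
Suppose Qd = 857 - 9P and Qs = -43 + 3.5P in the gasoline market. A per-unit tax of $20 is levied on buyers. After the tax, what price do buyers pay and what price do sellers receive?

Buyers pay $77.6, sellers receive $57.6

Pre-tax equilibrium: P* = 72, Q* = 209.
Tax on buyers shifts demand to Qd = 857 − 9(P + 20) = 677 - 9P.
677 - 9P = -43 + 3.5P gives seller price Ps = 57.6; buyers pay Pb = 57.6 + 20 = 77.6.
New quantity: Q = 857 − 9(77.6) = 158.6.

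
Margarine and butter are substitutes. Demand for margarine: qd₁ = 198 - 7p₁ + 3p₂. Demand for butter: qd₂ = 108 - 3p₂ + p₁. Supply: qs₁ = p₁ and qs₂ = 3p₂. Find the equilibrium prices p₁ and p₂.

Market 1: 198 - 7p₁ + 3p₂ = p₁ → 8p₁ - 3p₂ = 198.
Market 2: 6p₂ - p₁ = 108.
Eliminating p₂: 6×(1) + 3×(2) gives 45p₁ = 1512, so p₁ = 33.6.
Back-substitute into (2): p₂ = (108 + 1×33.6) / 6 = 23.6.

p₁ = 33.6, p₂ = 23.6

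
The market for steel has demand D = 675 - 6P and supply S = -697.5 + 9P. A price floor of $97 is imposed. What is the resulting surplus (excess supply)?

Surplus = 82.5

Equilibrium price would be P* = 91.5, so the floor at 97 binds.
At P = 97: D = 93, S = 175.5.
Surplus = 175.5 − 93 = 82.5.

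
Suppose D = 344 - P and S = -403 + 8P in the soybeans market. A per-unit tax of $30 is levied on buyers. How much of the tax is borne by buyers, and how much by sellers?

Buyers bear 80/3, sellers bear 10/3

Pre-tax equilibrium: P* = 83, Q* = 261.
Tax on buyers shifts demand to D = 344 − 1(P + 30) = 314 - P.
314 - P = -403 + 8P gives seller price Ps = 239/3; buyers pay Pb = 239/3 + 30 = 329/3.
New quantity: Q = 344 − 1(329/3) = 703/3.
Buyer burden = 329/3 − 83 = 80/3; seller burden = 83 − 239/3 = 10/3.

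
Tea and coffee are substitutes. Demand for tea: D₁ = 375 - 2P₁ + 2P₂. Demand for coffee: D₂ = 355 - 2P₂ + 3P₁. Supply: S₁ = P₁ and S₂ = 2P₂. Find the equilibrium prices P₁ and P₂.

Market 1: 375 - 2P₁ + 2P₂ = P₁ → 3P₁ - 2P₂ = 375.
Market 2: 4P₂ - 3P₁ = 355.
Eliminating P₂: 4×(1) + 2×(2) gives 6P₁ = 2210, so P₁ = 1105/3.
Back-substitute into (2): P₂ = (355 + 3×1105/3) / 4 = 365.

P₁ = 1105/3, P₂ = 365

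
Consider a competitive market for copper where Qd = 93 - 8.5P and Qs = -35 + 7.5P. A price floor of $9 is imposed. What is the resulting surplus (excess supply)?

Equilibrium price would be P* = 8, so the floor at 9 binds.
At P = 9: Qd = 16.5, Qs = 32.5.
Surplus = 32.5 − 16.5 = 16.

Surplus = 16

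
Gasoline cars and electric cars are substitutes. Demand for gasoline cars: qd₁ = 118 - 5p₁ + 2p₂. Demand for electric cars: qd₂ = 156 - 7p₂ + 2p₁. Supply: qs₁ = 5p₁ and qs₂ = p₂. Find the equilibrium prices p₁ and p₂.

p₁ = 314/19, p₂ = 449/19

Market 1: 118 - 5p₁ + 2p₂ = 5p₁ → 10p₁ - 2p₂ = 118.
Market 2: 8p₂ - 2p₁ = 156.
Eliminating p₂: 8×(1) + 2×(2) gives 76p₁ = 1256, so p₁ = 314/19.
Back-substitute into (2): p₂ = (156 + 2×314/19) / 8 = 449/19.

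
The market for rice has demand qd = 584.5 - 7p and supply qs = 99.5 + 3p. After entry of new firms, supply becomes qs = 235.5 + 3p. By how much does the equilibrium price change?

Original equilibrium: p* = 48.5, q* = 245.
New equilibrium: 584.5 - 7p = 235.5 + 3p, so 349 = 10p and p' = 34.9; q' = 584.5 − 7(34.9) = 340.2.
Change in price: 34.9 − 48.5 = -13.6.

Δp = -13.6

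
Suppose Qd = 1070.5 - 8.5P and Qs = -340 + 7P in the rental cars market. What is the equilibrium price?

P* = 91

Set Qd = Qs: 1070.5 - 8.5P = -340 + 7P.
1410.5 = 15.5P, so P* = 91.
Q* = 1070.5 − 8.5(91) = 297.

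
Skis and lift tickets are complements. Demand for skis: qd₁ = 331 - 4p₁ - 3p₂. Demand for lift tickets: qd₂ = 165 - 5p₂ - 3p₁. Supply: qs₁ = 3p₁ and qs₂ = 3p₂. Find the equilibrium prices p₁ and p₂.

Market 1: 331 - 4p₁ - 3p₂ = 3p₁ → 7p₁ + 3p₂ = 331.
Market 2: 8p₂ + 3p₁ = 165.
Eliminating p₂: 8×(1) − 3×(2) gives 47p₁ = 2153, so p₁ = 2153/47.
Back-substitute into (2): p₂ = (165 − 3×2153/47) / 8 = 162/47.

p₁ = 2153/47, p₂ = 162/47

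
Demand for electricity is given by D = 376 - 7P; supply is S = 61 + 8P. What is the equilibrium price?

Set D = S: 376 - 7P = 61 + 8P.
315 = 15P, so P* = 21.
Q* = 376 − 7(21) = 229.

P* = 21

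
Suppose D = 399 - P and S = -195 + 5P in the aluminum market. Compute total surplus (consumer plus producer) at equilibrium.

Equilibrium: 399 - P = -195 + 5P gives P* = 99, Q* = 300.
Demand choke price: P = 399; supply starts at P = 39.
CS = ½(399 − 99)(300) = 45000; PS = ½(99 − 39)(300) = 9000.

Total surplus = 54000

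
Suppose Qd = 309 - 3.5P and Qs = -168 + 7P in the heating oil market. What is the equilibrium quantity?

Q* = 150

Set Qd = Qs: 309 - 3.5P = -168 + 7P.
477 = 10.5P, so P* = 318/7.
Q* = 309 − 3.5(318/7) = 150.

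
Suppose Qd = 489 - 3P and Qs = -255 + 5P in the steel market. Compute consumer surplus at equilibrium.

Equilibrium: 489 - 3P = -255 + 5P gives P* = 93, Q* = 210.
Demand choke price (Qd = 0): P = 163.
CS = ½(163 − 93)(210) = 7350.

Consumer surplus = 7350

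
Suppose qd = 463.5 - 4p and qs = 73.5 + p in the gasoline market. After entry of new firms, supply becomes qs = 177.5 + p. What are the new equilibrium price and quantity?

Original equilibrium: p* = 78, q* = 151.5.
New equilibrium: 463.5 - 4p = 177.5 + p, so 286 = 5p and p' = 57.2; q' = 463.5 − 4(57.2) = 234.7.

p' = 57.2, q' = 234.7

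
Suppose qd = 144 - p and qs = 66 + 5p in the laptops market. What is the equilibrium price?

p* = 13

Set qd = qs: 144 - p = 66 + 5p.
78 = 6p, so p* = 13.
q* = 144 − 1(13) = 131.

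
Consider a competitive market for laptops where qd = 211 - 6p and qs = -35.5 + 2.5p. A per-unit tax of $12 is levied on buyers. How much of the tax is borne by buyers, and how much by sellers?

Pre-tax equilibrium: p* = 29, q* = 37.
Tax on buyers shifts demand to qd = 211 − 6(p + 12) = 139 - 6p.
139 - 6p = -35.5 + 2.5p gives seller price ps = 349/17; buyers pay pb = 349/17 + 12 = 553/17.
New quantity: q = 211 − 6(553/17) = 269/17.
Buyer burden = 553/17 − 29 = 60/17; seller burden = 29 − 349/17 = 144/17.

Buyers bear 60/17, sellers bear 144/17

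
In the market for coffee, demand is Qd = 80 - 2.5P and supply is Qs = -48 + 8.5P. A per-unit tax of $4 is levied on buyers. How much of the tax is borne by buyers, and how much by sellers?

Buyers bear 34/11, sellers bear 10/11

Pre-tax equilibrium: P* = 128/11, Q* = 560/11.
Tax on buyers shifts demand to Qd = 80 − 2.5(P + 4) = 70 - 2.5P.
70 - 2.5P = -48 + 8.5P gives seller price Ps = 118/11; buyers pay Pb = 118/11 + 4 = 162/11.
New quantity: Q = 80 − 2.5(162/11) = 475/11.
Buyer burden = 162/11 − 128/11 = 34/11; seller burden = 128/11 − 118/11 = 10/11.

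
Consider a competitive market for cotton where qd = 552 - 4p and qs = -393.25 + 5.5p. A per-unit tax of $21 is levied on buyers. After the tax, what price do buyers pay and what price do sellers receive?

Buyers pay 4243/38, sellers receive 3445/38

Pre-tax equilibrium: p* = 99.5, q* = 154.
Tax on buyers shifts demand to qd = 552 − 4(p + 21) = 468 - 4p.
468 - 4p = -393.25 + 5.5p gives seller price ps = 3445/38; buyers pay pb = 3445/38 + 21 = 4243/38.
New quantity: q = 552 − 4(4243/38) = 2002/19.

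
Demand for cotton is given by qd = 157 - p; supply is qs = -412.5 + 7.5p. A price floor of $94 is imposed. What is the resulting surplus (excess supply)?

Equilibrium price would be p* = 67, so the floor at 94 binds.
At p = 94: qd = 63, qs = 292.5.
Surplus = 292.5 − 63 = 229.5.

Surplus = 229.5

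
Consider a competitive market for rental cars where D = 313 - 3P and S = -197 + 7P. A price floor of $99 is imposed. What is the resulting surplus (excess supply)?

Equilibrium price would be P* = 51, so the floor at 99 binds.
At P = 99: D = 16, S = 496.
Surplus = 496 − 16 = 480.

Surplus = 480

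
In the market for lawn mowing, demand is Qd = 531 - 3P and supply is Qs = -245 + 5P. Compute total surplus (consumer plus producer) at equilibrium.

Equilibrium: 531 - 3P = -245 + 5P gives P* = 97, Q* = 240.
Demand choke price: P = 177; supply starts at P = 49.
CS = ½(177 − 97)(240) = 9600; PS = ½(97 − 49)(240) = 5760.

Total surplus = 15360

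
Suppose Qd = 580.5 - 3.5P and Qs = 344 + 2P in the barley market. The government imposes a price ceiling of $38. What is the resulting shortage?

Equilibrium price would be P* = 43, so the ceiling at 38 binds.
At P = 38: Qd = 580.5 − 3.5(38) = 447.5, Qs = 344 + 2(38) = 420.
Shortage = 447.5 − 420 = 27.5.

Shortage = 27.5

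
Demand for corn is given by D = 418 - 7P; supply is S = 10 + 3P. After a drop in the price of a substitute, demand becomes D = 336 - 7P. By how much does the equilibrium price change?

Original equilibrium: P* = 40.8, Q* = 132.4.
New equilibrium: 336 - 7P = 10 + 3P, so 326 = 10P and P' = 32.6; Q' = 336 − 7(32.6) = 107.8.
Change in price: 32.6 − 40.8 = -8.2.

ΔP = -8.2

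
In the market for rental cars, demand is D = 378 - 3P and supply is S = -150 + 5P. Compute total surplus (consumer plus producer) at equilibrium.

Total surplus = 8640

Equilibrium: 378 - 3P = -150 + 5P gives P* = 66, Q* = 180.
Demand choke price: P = 126; supply starts at P = 30.
CS = ½(126 − 66)(180) = 5400; PS = ½(66 − 30)(180) = 3240.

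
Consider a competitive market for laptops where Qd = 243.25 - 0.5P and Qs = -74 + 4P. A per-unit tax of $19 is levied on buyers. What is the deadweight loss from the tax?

Deadweight loss = 722/9

Pre-tax equilibrium: P* = 70.5, Q* = 208.
Tax on buyers shifts demand to Qd = 243.25 − 0.5(P + 19) = 233.75 - 0.5P.
233.75 - 0.5P = -74 + 4P gives seller price Ps = 1231/18; buyers pay Pb = 1231/18 + 19 = 1573/18.
New quantity: Q = 243.25 − 0.5(1573/18) = 1796/9.
DWL = ½ × 19 × (208 − 1796/9) = 722/9.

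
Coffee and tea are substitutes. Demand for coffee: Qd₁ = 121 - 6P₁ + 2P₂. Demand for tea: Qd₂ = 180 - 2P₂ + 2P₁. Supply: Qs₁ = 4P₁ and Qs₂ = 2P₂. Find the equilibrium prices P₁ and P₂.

P₁ = 211/9, P₂ = 1021/18

Market 1: 121 - 6P₁ + 2P₂ = 4P₁ → 10P₁ - 2P₂ = 121.
Market 2: 4P₂ - 2P₁ = 180.
Eliminating P₂: 4×(1) + 2×(2) gives 36P₁ = 844, so P₁ = 211/9.
Back-substitute into (2): P₂ = (180 + 2×211/9) / 4 = 1021/18.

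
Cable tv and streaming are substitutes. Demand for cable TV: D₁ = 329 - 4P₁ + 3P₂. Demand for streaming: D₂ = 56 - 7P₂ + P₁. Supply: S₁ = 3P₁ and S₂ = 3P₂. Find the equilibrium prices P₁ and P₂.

Market 1: 329 - 4P₁ + 3P₂ = 3P₁ → 7P₁ - 3P₂ = 329.
Market 2: 10P₂ - P₁ = 56.
Eliminating P₂: 10×(1) + 3×(2) gives 67P₁ = 3458, so P₁ = 3458/67.
Back-substitute into (2): P₂ = (56 + 1×3458/67) / 10 = 721/67.

P₁ = 3458/67, P₂ = 721/67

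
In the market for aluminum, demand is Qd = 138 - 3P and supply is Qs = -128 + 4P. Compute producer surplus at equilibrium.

Producer surplus = 72

Equilibrium: 138 - 3P = -128 + 4P gives P* = 38, Q* = 24.
Supply starts at P = 32 (where Qs = 0).
PS = ½(38 − 32)(24) = 72.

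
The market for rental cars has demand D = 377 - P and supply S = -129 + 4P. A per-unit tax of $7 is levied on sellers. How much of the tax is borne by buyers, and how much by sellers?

Buyers bear $5.6, sellers bear $1.4

Pre-tax equilibrium: P* = 101.2, Q* = 275.8.
Tax on sellers shifts supply to S = -129 + 4(P − 7) = -157 + 4P.
377 - P = -157 + 4P gives buyer price Pb = 106.8; sellers receive Ps = 106.8 − 7 = 99.8.
New quantity: Q = 377 − 1(106.8) = 270.2.
Buyer burden = 106.8 − 101.2 = 5.6; seller burden = 101.2 − 99.8 = 1.4.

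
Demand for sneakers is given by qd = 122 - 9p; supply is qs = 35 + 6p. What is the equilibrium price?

p* = 5.8

Set qd = qs: 122 - 9p = 35 + 6p.
87 = 15p, so p* = 5.8.
q* = 122 − 9(5.8) = 69.8.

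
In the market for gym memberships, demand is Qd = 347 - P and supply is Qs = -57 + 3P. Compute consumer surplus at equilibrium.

Consumer surplus = 30258

Equilibrium: 347 - P = -57 + 3P gives P* = 101, Q* = 246.
Demand choke price (Qd = 0): P = 347.
CS = ½(347 − 101)(246) = 30258.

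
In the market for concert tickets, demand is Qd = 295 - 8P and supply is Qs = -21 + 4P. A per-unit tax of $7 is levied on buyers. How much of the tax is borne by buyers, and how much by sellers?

Pre-tax equilibrium: P* = 79/3, Q* = 253/3.
Tax on buyers shifts demand to Qd = 295 − 8(P + 7) = 239 - 8P.
239 - 8P = -21 + 4P gives seller price Ps = 65/3; buyers pay Pb = 65/3 + 7 = 86/3.
New quantity: Q = 295 − 8(86/3) = 197/3.
Buyer burden = 86/3 − 79/3 = 7/3; seller burden = 79/3 − 65/3 = 14/3.

Buyers bear 7/3, sellers bear 14/3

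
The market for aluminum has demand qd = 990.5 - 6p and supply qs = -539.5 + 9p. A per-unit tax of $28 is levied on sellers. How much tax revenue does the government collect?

Tax revenue = 7775.6

Pre-tax equilibrium: p* = 102, q* = 378.5.
Tax on sellers shifts supply to qs = -539.5 + 9(p − 28) = -791.5 + 9p.
990.5 - 6p = -791.5 + 9p gives buyer price pb = 118.8; sellers receive ps = 118.8 − 28 = 90.8.
New quantity: q = 990.5 − 6(118.8) = 277.7.
Revenue = 28 × 277.7 = 7775.6.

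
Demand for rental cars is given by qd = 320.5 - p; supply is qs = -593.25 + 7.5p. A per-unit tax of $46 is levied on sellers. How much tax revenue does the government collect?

Tax revenue = 134826/17

Pre-tax equilibrium: p* = 107.5, q* = 213.
Tax on sellers shifts supply to qs = -593.25 + 7.5(p − 46) = -938.25 + 7.5p.
320.5 - p = -938.25 + 7.5p gives buyer price pb = 5035/34; sellers receive ps = 5035/34 − 46 = 3471/34.
New quantity: q = 320.5 − 1(5035/34) = 2931/17.
Revenue = 46 × 2931/17 = 134826/17.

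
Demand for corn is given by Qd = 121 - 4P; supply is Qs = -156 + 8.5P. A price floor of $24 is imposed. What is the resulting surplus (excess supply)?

Equilibrium price would be P* = 22.16, so the floor at 24 binds.
At P = 24: Qd = 25, Qs = 48.
Surplus = 48 − 25 = 23.

Surplus = 23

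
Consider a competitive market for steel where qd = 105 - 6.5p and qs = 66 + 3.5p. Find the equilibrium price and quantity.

p* = 3.9, q* = 79.65

Set qd = qs: 105 - 6.5p = 66 + 3.5p.
39 = 10p, so p* = 3.9.
q* = 105 − 6.5(3.9) = 79.65.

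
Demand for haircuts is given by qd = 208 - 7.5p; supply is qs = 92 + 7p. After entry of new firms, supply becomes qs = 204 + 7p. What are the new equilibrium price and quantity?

Original equilibrium: p* = 8, q* = 148.
New equilibrium: 208 - 7.5p = 204 + 7p, so 4 = 14.5p and p' = 8/29; q' = 208 − 7.5(8/29) = 5972/29.

p' = 8/29, q' = 5972/29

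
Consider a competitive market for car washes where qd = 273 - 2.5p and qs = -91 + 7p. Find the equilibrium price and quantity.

Set qd = qs: 273 - 2.5p = -91 + 7p.
364 = 9.5p, so p* = 728/19.
q* = 273 − 2.5(728/19) = 3367/19.

p* = 728/19, q* = 3367/19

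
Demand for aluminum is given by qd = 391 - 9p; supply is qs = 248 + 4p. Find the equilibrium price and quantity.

Set qd = qs: 391 - 9p = 248 + 4p.
143 = 13p, so p* = 11.
q* = 391 − 9(11) = 292.

p* = 11, q* = 292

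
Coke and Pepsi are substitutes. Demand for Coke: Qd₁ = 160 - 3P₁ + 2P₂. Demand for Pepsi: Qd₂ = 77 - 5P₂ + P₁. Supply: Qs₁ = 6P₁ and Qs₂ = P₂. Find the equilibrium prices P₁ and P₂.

P₁ = 557/26, P₂ = 853/52

Market 1: 160 - 3P₁ + 2P₂ = 6P₁ → 9P₁ - 2P₂ = 160.
Market 2: 6P₂ - P₁ = 77.
Eliminating P₂: 6×(1) + 2×(2) gives 52P₁ = 1114, so P₁ = 557/26.
Back-substitute into (2): P₂ = (77 + 1×557/26) / 6 = 853/52.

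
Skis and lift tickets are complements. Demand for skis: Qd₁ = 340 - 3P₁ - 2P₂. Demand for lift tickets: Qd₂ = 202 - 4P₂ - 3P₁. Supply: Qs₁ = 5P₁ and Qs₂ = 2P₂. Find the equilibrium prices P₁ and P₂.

Market 1: 340 - 3P₁ - 2P₂ = 5P₁ → 8P₁ + 2P₂ = 340.
Market 2: 6P₂ + 3P₁ = 202.
Eliminating P₂: 6×(1) − 2×(2) gives 42P₁ = 1636, so P₁ = 818/21.
Back-substitute into (2): P₂ = (202 − 3×818/21) / 6 = 298/21.

P₁ = 818/21, P₂ = 298/21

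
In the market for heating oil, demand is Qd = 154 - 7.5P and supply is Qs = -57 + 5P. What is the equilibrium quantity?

Set Qd = Qs: 154 - 7.5P = -57 + 5P.
211 = 12.5P, so P* = 16.88.
Q* = 154 − 7.5(16.88) = 27.4.

Q* = 27.4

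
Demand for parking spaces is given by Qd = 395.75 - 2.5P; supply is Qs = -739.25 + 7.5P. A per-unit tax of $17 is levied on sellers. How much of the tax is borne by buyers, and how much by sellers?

Buyers bear $12.75, sellers bear $4.25

Pre-tax equilibrium: P* = 113.5, Q* = 112.
Tax on sellers shifts supply to Qs = -739.25 + 7.5(P − 17) = -866.75 + 7.5P.
395.75 - 2.5P = -866.75 + 7.5P gives buyer price Pb = 126.25; sellers receive Ps = 126.25 − 17 = 109.25.
New quantity: Q = 395.75 − 2.5(126.25) = 80.125.
Buyer burden = 126.25 − 113.5 = 12.75; seller burden = 113.5 − 109.25 = 4.25.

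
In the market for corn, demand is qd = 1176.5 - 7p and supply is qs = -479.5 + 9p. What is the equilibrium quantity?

q* = 452

Set qd = qs: 1176.5 - 7p = -479.5 + 9p.
1656 = 16p, so p* = 103.5.
q* = 1176.5 − 7(103.5) = 452.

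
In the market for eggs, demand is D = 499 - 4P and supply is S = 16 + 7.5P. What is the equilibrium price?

P* = 42

Set D = S: 499 - 4P = 16 + 7.5P.
483 = 11.5P, so P* = 42.
Q* = 499 − 4(42) = 331.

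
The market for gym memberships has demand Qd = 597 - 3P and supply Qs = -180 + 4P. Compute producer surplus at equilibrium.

Equilibrium: 597 - 3P = -180 + 4P gives P* = 111, Q* = 264.
Supply starts at P = 45 (where Qs = 0).
PS = ½(111 − 45)(264) = 8712.

Producer surplus = 8712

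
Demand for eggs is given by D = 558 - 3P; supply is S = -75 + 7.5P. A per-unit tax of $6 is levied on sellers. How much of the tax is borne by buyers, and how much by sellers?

Buyers bear 30/7, sellers bear 12/7

Pre-tax equilibrium: P* = 422/7, Q* = 2640/7.
Tax on sellers shifts supply to S = -75 + 7.5(P − 6) = -120 + 7.5P.
558 - 3P = -120 + 7.5P gives buyer price Pb = 452/7; sellers receive Ps = 452/7 − 6 = 410/7.
New quantity: Q = 558 − 3(452/7) = 2550/7.
Buyer burden = 452/7 − 422/7 = 30/7; seller burden = 422/7 − 410/7 = 12/7.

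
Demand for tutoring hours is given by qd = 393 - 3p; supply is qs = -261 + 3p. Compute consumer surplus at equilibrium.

Equilibrium: 393 - 3p = -261 + 3p gives p* = 109, q* = 66.
Demand choke price (qd = 0): p = 131.
CS = ½(131 − 109)(66) = 726.

Consumer surplus = 726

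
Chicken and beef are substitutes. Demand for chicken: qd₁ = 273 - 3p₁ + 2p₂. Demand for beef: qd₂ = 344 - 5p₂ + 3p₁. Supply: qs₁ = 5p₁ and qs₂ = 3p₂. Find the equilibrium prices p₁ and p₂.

p₁ = 1436/29, p₂ = 3571/58

Market 1: 273 - 3p₁ + 2p₂ = 5p₁ → 8p₁ - 2p₂ = 273.
Market 2: 8p₂ - 3p₁ = 344.
Eliminating p₂: 8×(1) + 2×(2) gives 58p₁ = 2872, so p₁ = 1436/29.
Back-substitute into (2): p₂ = (344 + 3×1436/29) / 8 = 3571/58.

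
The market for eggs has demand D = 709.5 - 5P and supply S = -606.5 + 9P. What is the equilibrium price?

P* = 94

Set D = S: 709.5 - 5P = -606.5 + 9P.
1316 = 14P, so P* = 94.
Q* = 709.5 − 5(94) = 239.5.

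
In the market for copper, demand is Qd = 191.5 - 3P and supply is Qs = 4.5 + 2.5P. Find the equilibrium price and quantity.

P* = 34, Q* = 89.5

Set Qd = Qs: 191.5 - 3P = 4.5 + 2.5P.
187 = 5.5P, so P* = 34.
Q* = 191.5 − 3(34) = 89.5.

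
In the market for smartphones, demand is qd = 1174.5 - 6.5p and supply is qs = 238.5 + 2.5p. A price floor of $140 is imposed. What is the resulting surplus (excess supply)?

Equilibrium price would be p* = 104, so the floor at 140 binds.
At p = 140: qd = 264.5, qs = 588.5.
Surplus = 588.5 − 264.5 = 324.

Surplus = 324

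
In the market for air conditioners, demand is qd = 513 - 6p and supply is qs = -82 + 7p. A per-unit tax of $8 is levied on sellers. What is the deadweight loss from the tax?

Deadweight loss = 1344/13

Pre-tax equilibrium: p* = 595/13, q* = 3099/13.
Tax on sellers shifts supply to qs = -82 + 7(p − 8) = -138 + 7p.
513 - 6p = -138 + 7p gives buyer price pb = 651/13; sellers receive ps = 651/13 − 8 = 547/13.
New quantity: q = 513 − 6(651/13) = 2763/13.
DWL = ½ × 8 × (3099/13 − 2763/13) = 1344/13.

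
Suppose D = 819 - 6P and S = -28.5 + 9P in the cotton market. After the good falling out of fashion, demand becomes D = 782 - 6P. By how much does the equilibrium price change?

ΔP = -37/15

Original equilibrium: P* = 56.5, Q* = 480.
New equilibrium: 782 - 6P = -28.5 + 9P, so 810.5 = 15P and P' = 1621/30; Q' = 782 − 6(1621/30) = 457.8.
Change in price: 1621/30 − 56.5 = -37/15.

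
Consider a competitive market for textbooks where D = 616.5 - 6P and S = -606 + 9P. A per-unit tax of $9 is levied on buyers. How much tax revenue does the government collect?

Pre-tax equilibrium: P* = 81.5, Q* = 127.5.
Tax on buyers shifts demand to D = 616.5 − 6(P + 9) = 562.5 - 6P.
562.5 - 6P = -606 + 9P gives seller price Ps = 77.9; buyers pay Pb = 77.9 + 9 = 86.9.
New quantity: Q = 616.5 − 6(86.9) = 95.1.
Revenue = 9 × 95.1 = 855.9.

Tax revenue = 855.9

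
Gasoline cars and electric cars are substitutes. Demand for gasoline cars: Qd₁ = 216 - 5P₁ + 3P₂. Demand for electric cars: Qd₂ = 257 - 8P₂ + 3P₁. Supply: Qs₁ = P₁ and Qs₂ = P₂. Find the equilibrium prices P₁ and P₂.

Market 1: 216 - 5P₁ + 3P₂ = P₁ → 6P₁ - 3P₂ = 216.
Market 2: 9P₂ - 3P₁ = 257.
Eliminating P₂: 9×(1) + 3×(2) gives 45P₁ = 2715, so P₁ = 181/3.
Back-substitute into (2): P₂ = (257 + 3×181/3) / 9 = 146/3.

P₁ = 181/3, P₂ = 146/3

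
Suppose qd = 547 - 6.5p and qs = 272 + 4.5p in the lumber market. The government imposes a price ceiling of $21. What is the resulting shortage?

Equilibrium price would be p* = 25, so the ceiling at 21 binds.
At p = 21: qd = 547 − 6.5(21) = 410.5, qs = 272 + 4.5(21) = 366.5.
Shortage = 410.5 − 366.5 = 44.

Shortage = 44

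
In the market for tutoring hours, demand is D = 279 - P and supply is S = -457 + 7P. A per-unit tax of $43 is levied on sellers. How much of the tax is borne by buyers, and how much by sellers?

Buyers bear $37.625, sellers bear $5.375

Pre-tax equilibrium: P* = 92, Q* = 187.
Tax on sellers shifts supply to S = -457 + 7(P − 43) = -758 + 7P.
279 - P = -758 + 7P gives buyer price Pb = 129.625; sellers receive Ps = 129.625 − 43 = 86.625.
New quantity: Q = 279 − 1(129.625) = 149.375.
Buyer burden = 129.625 − 92 = 37.625; seller burden = 92 − 86.625 = 5.375.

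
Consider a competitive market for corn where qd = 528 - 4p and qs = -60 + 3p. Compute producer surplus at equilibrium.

Equilibrium: 528 - 4p = -60 + 3p gives p* = 84, q* = 192.
Supply starts at p = 20 (where qs = 0).
PS = ½(84 − 20)(192) = 6144.

Producer surplus = 6144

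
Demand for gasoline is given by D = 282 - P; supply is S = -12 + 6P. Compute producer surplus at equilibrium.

Equilibrium: 282 - P = -12 + 6P gives P* = 42, Q* = 240.
Supply starts at P = 2 (where S = 0).
PS = ½(42 − 2)(240) = 4800.

Producer surplus = 4800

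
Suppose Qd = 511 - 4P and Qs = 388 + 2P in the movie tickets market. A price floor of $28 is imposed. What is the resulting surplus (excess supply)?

Equilibrium price would be P* = 20.5, so the floor at 28 binds.
At P = 28: Qd = 399, Qs = 444.
Surplus = 444 − 399 = 45.

Surplus = 45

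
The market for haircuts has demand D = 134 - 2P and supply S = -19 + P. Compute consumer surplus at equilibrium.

Consumer surplus = 256

Equilibrium: 134 - 2P = -19 + P gives P* = 51, Q* = 32.
Demand choke price (D = 0): P = 67.
CS = ½(67 − 51)(32) = 256.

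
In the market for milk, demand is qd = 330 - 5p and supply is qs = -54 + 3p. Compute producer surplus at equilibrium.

Equilibrium: 330 - 5p = -54 + 3p gives p* = 48, q* = 90.
Supply starts at p = 18 (where qs = 0).
PS = ½(48 − 18)(90) = 1350.

Producer surplus = 1350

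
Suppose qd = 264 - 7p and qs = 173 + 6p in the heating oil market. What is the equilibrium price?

Set qd = qs: 264 - 7p = 173 + 6p.
91 = 13p, so p* = 7.
q* = 264 − 7(7) = 215.

p* = 7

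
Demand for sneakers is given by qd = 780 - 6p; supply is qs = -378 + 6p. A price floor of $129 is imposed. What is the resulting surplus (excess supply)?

Equilibrium price would be p* = 96.5, so the floor at 129 binds.
At p = 129: qd = 6, qs = 396.
Surplus = 396 − 6 = 390.

Surplus = 390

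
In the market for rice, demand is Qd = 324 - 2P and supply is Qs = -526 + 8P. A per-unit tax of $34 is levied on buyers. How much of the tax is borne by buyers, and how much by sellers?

Pre-tax equilibrium: P* = 85, Q* = 154.
Tax on buyers shifts demand to Qd = 324 − 2(P + 34) = 256 - 2P.
256 - 2P = -526 + 8P gives seller price Ps = 78.2; buyers pay Pb = 78.2 + 34 = 112.2.
New quantity: Q = 324 − 2(112.2) = 99.6.
Buyer burden = 112.2 − 85 = 27.2; seller burden = 85 − 78.2 = 6.8.

Buyers bear $27.2, sellers bear $6.8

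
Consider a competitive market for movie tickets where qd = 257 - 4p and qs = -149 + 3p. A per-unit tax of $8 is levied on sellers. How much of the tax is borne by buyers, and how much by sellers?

Pre-tax equilibrium: p* = 58, q* = 25.
Tax on sellers shifts supply to qs = -149 + 3(p − 8) = -173 + 3p.
257 - 4p = -173 + 3p gives buyer price pb = 430/7; sellers receive ps = 430/7 − 8 = 374/7.
New quantity: q = 257 − 4(430/7) = 79/7.
Buyer burden = 430/7 − 58 = 24/7; seller burden = 58 − 374/7 = 32/7.

Buyers bear 24/7, sellers bear 32/7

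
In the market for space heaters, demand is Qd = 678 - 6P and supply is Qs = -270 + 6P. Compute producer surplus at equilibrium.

Equilibrium: 678 - 6P = -270 + 6P gives P* = 79, Q* = 204.
Supply starts at P = 45 (where Qs = 0).
PS = ½(79 − 45)(204) = 3468.

Producer surplus = 3468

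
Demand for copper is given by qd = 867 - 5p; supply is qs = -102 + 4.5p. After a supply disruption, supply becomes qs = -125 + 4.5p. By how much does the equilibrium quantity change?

Original equilibrium: p* = 102, q* = 357.
New equilibrium: 867 - 5p = -125 + 4.5p, so 992 = 9.5p and p' = 1984/19; q' = 867 − 5(1984/19) = 6553/19.
Change in quantity: 6553/19 − 357 = -230/19.

Δq = -230/19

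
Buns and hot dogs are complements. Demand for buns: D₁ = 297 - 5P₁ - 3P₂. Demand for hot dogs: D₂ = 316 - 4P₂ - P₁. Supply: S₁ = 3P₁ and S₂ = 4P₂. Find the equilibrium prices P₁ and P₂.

Market 1: 297 - 5P₁ - 3P₂ = 3P₁ → 8P₁ + 3P₂ = 297.
Market 2: 8P₂ + P₁ = 316.
Eliminating P₂: 8×(1) − 3×(2) gives 61P₁ = 1428, so P₁ = 1428/61.
Back-substitute into (2): P₂ = (316 − 1×1428/61) / 8 = 2231/61.

P₁ = 1428/61, P₂ = 2231/61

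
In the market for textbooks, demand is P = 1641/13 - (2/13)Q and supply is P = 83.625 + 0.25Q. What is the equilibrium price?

P* = 110

Set the two price expressions equal: 1641/13 - (2/13)Q = 83.625 + 0.25Q.
4431/104 = (21/52)Q, so Q* = 105.5.
P* = 1641/13 − (2/13)(105.5) = 110.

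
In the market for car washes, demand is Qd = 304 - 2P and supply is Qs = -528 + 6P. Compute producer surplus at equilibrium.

Producer surplus = 768

Equilibrium: 304 - 2P = -528 + 6P gives P* = 104, Q* = 96.
Supply starts at P = 88 (where Qs = 0).
PS = ½(104 − 88)(96) = 768.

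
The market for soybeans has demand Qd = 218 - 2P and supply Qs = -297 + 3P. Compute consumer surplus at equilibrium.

Equilibrium: 218 - 2P = -297 + 3P gives P* = 103, Q* = 12.
Demand choke price (Qd = 0): P = 109.
CS = ½(109 − 103)(12) = 36.

Consumer surplus = 36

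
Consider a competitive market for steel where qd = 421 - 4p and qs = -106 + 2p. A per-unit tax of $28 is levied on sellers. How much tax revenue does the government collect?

Tax revenue = 2716/3

Pre-tax equilibrium: p* = 527/6, q* = 209/3.
Tax on sellers shifts supply to qs = -106 + 2(p − 28) = -162 + 2p.
421 - 4p = -162 + 2p gives buyer price pb = 583/6; sellers receive ps = 583/6 − 28 = 415/6.
New quantity: q = 421 − 4(583/6) = 97/3.
Revenue = 28 × 97/3 = 2716/3.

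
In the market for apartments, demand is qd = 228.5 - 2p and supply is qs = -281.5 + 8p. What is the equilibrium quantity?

q* = 126.5

Set qd = qs: 228.5 - 2p = -281.5 + 8p.
510 = 10p, so p* = 51.
q* = 228.5 − 2(51) = 126.5.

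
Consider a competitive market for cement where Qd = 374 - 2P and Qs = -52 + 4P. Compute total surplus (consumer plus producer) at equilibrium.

Total surplus = 20184

Equilibrium: 374 - 2P = -52 + 4P gives P* = 71, Q* = 232.
Demand choke price: P = 187; supply starts at P = 13.
CS = ½(187 − 71)(232) = 13456; PS = ½(71 − 13)(232) = 6728.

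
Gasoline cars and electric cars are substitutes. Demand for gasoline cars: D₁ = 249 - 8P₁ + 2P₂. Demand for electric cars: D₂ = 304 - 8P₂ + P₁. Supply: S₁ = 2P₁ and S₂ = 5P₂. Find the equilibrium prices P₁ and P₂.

P₁ = 30.0390625, P₂ = 25.6953125

Market 1: 249 - 8P₁ + 2P₂ = 2P₁ → 10P₁ - 2P₂ = 249.
Market 2: 13P₂ - P₁ = 304.
Eliminating P₂: 13×(1) + 2×(2) gives 128P₁ = 3845, so P₁ = 30.0390625.
Back-substitute into (2): P₂ = (304 + 1×30.0390625) / 13 = 25.6953125.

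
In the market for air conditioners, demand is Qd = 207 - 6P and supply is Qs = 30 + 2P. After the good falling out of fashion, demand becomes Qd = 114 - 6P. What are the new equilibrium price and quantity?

P' = 10.5, Q' = 51

Original equilibrium: P* = 22.125, Q* = 74.25.
New equilibrium: 114 - 6P = 30 + 2P, so 84 = 8P and P' = 10.5; Q' = 114 − 6(10.5) = 51.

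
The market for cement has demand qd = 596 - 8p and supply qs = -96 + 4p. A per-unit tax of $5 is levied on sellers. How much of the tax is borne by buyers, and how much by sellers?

Pre-tax equilibrium: p* = 173/3, q* = 404/3.
Tax on sellers shifts supply to qs = -96 + 4(p − 5) = -116 + 4p.
596 - 8p = -116 + 4p gives buyer price pb = 178/3; sellers receive ps = 178/3 − 5 = 163/3.
New quantity: q = 596 − 8(178/3) = 364/3.
Buyer burden = 178/3 − 173/3 = 5/3; seller burden = 173/3 − 163/3 = 10/3.

Buyers bear 5/3, sellers bear 10/3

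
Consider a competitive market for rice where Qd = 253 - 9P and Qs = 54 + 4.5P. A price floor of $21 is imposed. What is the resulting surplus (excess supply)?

Surplus = 84.5

Equilibrium price would be P* = 398/27, so the floor at 21 binds.
At P = 21: Qd = 64, Qs = 148.5.
Surplus = 148.5 − 64 = 84.5.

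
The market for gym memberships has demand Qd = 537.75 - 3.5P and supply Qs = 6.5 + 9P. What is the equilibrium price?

P* = 42.5

Set Qd = Qs: 537.75 - 3.5P = 6.5 + 9P.
531.25 = 12.5P, so P* = 42.5.
Q* = 537.75 − 3.5(42.5) = 389.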